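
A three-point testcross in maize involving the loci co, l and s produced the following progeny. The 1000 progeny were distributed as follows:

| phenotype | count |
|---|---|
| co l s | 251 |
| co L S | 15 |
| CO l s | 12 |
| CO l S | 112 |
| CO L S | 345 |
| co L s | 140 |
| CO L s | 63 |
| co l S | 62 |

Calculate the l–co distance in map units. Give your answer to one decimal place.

The two most frequent reciprocal classes, co l s and CO L S, are the parental types, so the F1 was co l s / CO L S.
The two rarest classes, CO l s and co L S, are the double crossovers. Comparing them with the parentals, only the co allele has switched, so co is the middle locus and the order is s – co – l.
Crossovers in the co–l interval produce the single-crossover classes co L s and CO l S (140 + 112 = 252) plus the double crossovers (27).
RF(co–l) = (252 + 27) / 1000 = 279/1000 = 0.2790 → 27.9 map units.

27.9 map units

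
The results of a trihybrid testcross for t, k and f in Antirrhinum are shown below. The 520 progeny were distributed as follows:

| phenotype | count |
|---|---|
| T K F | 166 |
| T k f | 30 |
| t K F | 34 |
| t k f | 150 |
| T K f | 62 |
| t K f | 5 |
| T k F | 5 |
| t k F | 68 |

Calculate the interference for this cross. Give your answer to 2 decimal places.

0.50

The two most frequent reciprocal classes, t k f and T K F, are the parental types, so the F1 was t k f / T K F.
The two rarest classes, t K f and T k F, are the double crossovers. Comparing them with the parentals, only the k allele has switched, so k is the middle locus and the order is f – k – t.
f–k: (130 + 10)/520 = 0.2692; k–t: (64 + 10)/520 = 0.1423.
Expected DCO frequency = 0.2692 × 0.1423 ≈ 0.03831; observed = 10/520 ≈ 0.01923.
Coefficient of coincidence = 0.01923/0.03831 ≈ 0.50; interference = 1 − 0.50 = 0.50.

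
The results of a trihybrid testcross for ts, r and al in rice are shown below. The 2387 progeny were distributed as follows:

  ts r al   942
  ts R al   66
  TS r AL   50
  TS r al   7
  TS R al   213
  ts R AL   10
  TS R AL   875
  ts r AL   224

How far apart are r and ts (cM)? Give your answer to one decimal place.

5.6 cM

The two most frequent reciprocal classes, TS R AL and ts r al, are the parental types, so the F1 was TS R AL / ts r al.
The two rarest classes, ts R AL and TS r al, are the double crossovers. Comparing them with the parentals, only the ts allele has switched, so ts is the middle locus and the order is al – ts – r.
Crossovers in the ts–r interval produce the single-crossover classes TS r AL and ts R al (50 + 66 = 116) plus the double crossovers (17).
RF(ts–r) = (116 + 17) / 2387 = 133/2387 = 0.0557 → 5.6 cM.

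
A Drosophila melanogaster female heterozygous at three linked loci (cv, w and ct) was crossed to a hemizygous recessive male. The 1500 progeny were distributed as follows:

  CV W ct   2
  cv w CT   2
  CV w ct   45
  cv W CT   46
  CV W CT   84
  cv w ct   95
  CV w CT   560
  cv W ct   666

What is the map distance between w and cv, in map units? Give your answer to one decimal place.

12.2 map units

The two most frequent reciprocal classes, CV w CT and cv W ct, are the parental types, so the F1 was CV w CT / cv W ct.
The two rarest classes, cv w CT and CV W ct, are the double crossovers. Comparing them with the parentals, only the cv allele has switched, so cv is the middle locus and the order is w – cv – ct.
Crossovers in the w–cv interval produce the single-crossover classes CV W CT and cv w ct (84 + 95 = 179) plus the double crossovers (4).
RF(w–cv) = (179 + 4) / 1500 = 183/1500 = 0.1220 → 12.2 map units.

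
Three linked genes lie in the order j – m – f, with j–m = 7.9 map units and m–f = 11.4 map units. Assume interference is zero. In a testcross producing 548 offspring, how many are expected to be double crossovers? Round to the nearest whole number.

Map distances give recombination frequencies of 0.079 and 0.114 for the two intervals.
With no interference, expected double-crossover frequency = 0.079 × 0.114 = 0.00901.
Expected number = 0.00901 × 548 = 4.94 ≈ 5.

5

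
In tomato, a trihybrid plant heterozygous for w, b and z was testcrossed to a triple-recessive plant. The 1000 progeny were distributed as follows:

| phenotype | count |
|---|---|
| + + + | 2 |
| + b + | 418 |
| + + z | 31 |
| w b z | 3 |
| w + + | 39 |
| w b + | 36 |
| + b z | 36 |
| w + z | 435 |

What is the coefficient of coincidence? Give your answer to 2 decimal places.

0.87

The two most frequent reciprocal classes, + b + and w + z, are the parental types, so the F1 was + b + / w + z.
The two rarest classes, + + + and w b z, are the double crossovers. Comparing them with the parentals, only the b allele has switched, so b is the middle locus and the order is w – b – z.
w–b: (67 + 5)/1000 = 0.0720; b–z: (75 + 5)/1000 = 0.0800.
Expected DCO frequency = 0.0720 × 0.0800 ≈ 0.00576; observed = 5/1000 ≈ 0.00500.
Coefficient of coincidence = 0.00500/0.00576 ≈ 0.87.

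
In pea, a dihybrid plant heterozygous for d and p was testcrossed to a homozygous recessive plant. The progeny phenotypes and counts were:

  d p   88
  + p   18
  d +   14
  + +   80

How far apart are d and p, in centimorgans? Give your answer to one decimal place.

16.0 centimorgans

The two most frequent classes, + + (80) and d p (88), are the parental types, so the F1 was + + / d p.
The recombinant classes are + p and d +: 18 + 14 = 32.
Recombination frequency = 32/200 = 0.1600 ≈ 16.0%, i.e. 16.0 centimorgans.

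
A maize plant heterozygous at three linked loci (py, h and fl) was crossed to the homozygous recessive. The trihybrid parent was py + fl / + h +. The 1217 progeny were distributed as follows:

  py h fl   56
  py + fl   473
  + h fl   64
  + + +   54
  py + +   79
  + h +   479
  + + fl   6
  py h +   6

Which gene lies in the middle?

The two rarest classes, + + fl and py h +, are the double crossovers. Comparing them with the parentals, only the py allele has switched, so py is the middle locus and the order is fl – py – h.

py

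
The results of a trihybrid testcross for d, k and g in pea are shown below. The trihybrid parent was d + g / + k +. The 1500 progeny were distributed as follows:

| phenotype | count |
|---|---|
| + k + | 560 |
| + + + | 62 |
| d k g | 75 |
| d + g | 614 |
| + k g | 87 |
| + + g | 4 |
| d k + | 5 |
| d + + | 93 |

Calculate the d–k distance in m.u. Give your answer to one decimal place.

The two rarest classes, + + g and d k +, are the double crossovers. Comparing them with the parentals, only the d allele has switched, so d is the middle locus and the order is k – d – g.
Crossovers in the k–d interval produce the single-crossover classes d k g and + + + (75 + 62 = 137) plus the double crossovers (9).
RF(k–d) = (137 + 9) / 1500 = 146/1500 = 0.0973 → 9.7 m.u.

9.7 m.u.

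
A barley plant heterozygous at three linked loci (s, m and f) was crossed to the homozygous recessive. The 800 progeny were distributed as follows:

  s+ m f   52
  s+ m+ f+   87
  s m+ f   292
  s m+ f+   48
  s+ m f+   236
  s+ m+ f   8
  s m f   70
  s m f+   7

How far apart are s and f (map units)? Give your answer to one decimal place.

The two most frequent reciprocal classes, s m+ f and s+ m f+, are the parental types, so the F1 was s m+ f / s+ m f+.
The two rarest classes, s+ m+ f and s m f+, are the double crossovers. Comparing them with the parentals, only the s allele has switched, so s is the middle locus and the order is f – s – m.
Crossovers in the f–s interval produce the single-crossover classes s m+ f+ and s+ m f (48 + 52 = 100) plus the double crossovers (15).
RF(f–s) = (100 + 15) / 800 = 115/800 = 0.1437 → 14.4 map units.

14.4 map units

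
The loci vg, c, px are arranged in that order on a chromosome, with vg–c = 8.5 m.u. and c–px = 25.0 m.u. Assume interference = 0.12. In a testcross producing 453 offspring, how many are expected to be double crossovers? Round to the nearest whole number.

Map distances give recombination frequencies of 0.085 and 0.250 for the two intervals.
With interference 0.12 (so coincidence = 0.88), expected double-crossover frequency = 0.085 × 0.250 × 0.88 = 0.01870.
Expected number = 0.01870 × 453 = 8.47 ≈ 8.

8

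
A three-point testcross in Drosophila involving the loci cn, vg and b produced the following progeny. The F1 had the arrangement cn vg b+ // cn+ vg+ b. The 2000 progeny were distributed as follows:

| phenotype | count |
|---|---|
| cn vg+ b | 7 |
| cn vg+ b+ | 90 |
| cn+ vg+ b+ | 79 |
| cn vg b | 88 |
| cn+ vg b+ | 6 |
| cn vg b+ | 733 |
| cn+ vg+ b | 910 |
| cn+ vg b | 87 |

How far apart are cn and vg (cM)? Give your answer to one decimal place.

The two rarest classes, cn+ vg b+ and cn vg+ b, are the double crossovers. Comparing them with the parentals, only the cn allele has switched, so cn is the middle locus and the order is vg – cn – b.
Crossovers in the vg–cn interval produce the single-crossover classes cn vg+ b+ and cn+ vg b (90 + 87 = 177) plus the double crossovers (13).
RF(vg–cn) = (177 + 13) / 2000 = 190/2000 = 0.0950 → 9.5 cM.

9.5 cM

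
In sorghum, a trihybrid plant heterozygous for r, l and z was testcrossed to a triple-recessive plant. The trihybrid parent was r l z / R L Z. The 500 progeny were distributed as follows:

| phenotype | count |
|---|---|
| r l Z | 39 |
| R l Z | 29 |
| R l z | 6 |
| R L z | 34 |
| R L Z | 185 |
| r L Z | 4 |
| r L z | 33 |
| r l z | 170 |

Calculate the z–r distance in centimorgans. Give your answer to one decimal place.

The two rarest classes, R l z and r L Z, are the double crossovers. Comparing them with the parentals, only the r allele has switched, so r is the middle locus and the order is l – r – z.
Crossovers in the r–z interval produce the single-crossover classes r l Z and R L z (39 + 34 = 73) plus the double crossovers (10).
RF(r–z) = (73 + 10) / 500 = 83/500 = 0.1660 → 16.6 centimorgans.

16.6 centimorgans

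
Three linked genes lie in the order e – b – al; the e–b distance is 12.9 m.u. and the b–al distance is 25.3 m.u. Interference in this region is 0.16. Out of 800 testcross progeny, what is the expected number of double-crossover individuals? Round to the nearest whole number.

22

Map distances give recombination frequencies of 0.129 and 0.253 for the two intervals.
With interference 0.16 (so coincidence = 0.84), expected double-crossover frequency = 0.129 × 0.253 × 0.84 = 0.02742.
Expected number = 0.02742 × 800 = 21.93 ≈ 22.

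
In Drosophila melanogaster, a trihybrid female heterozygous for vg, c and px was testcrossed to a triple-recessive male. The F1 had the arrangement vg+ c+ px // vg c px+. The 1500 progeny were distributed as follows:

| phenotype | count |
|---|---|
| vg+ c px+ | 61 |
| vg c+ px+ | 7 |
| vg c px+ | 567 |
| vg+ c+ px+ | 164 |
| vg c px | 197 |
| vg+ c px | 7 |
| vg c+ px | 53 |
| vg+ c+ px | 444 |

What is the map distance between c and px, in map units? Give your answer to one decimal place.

The two rarest classes, vg+ c px and vg c+ px+, are the double crossovers. Comparing them with the parentals, only the c allele has switched, so c is the middle locus and the order is px – c – vg.
Crossovers in the px–c interval produce the single-crossover classes vg+ c+ px+ and vg c px (164 + 197 = 361) plus the double crossovers (14).
RF(px–c) = (361 + 14) / 1500 = 375/1500 = 0.2500 → 25.0 map units.

25.0 map units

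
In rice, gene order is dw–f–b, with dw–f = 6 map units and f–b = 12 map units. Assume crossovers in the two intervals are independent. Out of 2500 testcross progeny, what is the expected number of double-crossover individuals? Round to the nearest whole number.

18

Map distances give recombination frequencies of 0.060 and 0.120 for the two intervals.
With no interference, expected double-crossover frequency = 0.060 × 0.120 = 0.00720.
Expected number = 0.00720 × 2500 = 18.00 ≈ 18.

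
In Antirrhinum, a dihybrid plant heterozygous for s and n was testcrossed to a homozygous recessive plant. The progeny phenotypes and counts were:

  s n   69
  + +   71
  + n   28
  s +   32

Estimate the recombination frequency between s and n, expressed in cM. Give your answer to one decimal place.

30.0 cM

The two most frequent classes, + + (71) and s n (69), are the parental types, so the F1 was + + / s n.
The recombinant classes are + n and s +: 28 + 32 = 60.
Recombination frequency = 60/200 = 0.3000 ≈ 30.0%, i.e. 30.0 cM.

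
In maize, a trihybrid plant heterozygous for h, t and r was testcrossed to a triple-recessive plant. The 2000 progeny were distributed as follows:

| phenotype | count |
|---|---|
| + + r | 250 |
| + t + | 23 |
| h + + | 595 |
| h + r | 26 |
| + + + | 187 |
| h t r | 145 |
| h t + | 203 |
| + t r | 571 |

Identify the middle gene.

r

The two most frequent reciprocal classes, h + + and + t r, are the parental types, so the F1 was h + + / + t r.
The two rarest classes, h + r and + t +, are the double crossovers. Comparing them with the parentals, only the r allele has switched, so r is the middle locus and the order is t – r – h.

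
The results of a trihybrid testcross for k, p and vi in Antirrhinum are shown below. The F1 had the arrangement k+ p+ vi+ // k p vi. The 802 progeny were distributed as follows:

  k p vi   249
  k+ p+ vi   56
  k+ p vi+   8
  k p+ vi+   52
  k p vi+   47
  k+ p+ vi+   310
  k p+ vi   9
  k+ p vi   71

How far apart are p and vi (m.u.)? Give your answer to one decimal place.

15.0 m.u.

The two rarest classes, k+ p vi+ and k p+ vi, are the double crossovers. Comparing them with the parentals, only the p allele has switched, so p is the middle locus and the order is k – p – vi.
Crossovers in the p–vi interval produce the single-crossover classes k+ p+ vi and k p vi+ (56 + 47 = 103) plus the double crossovers (17).
RF(p–vi) = (103 + 17) / 802 = 120/802 = 0.1496 → 15.0 m.u.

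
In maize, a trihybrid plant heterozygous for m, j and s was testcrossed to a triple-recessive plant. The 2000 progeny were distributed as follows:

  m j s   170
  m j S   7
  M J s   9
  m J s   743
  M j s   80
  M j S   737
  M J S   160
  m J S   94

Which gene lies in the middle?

m

The two most frequent reciprocal classes, m J s and M j S, are the parental types, so the F1 was m J s / M j S.
The two rarest classes, M J s and m j S, are the double crossovers. Comparing them with the parentals, only the m allele has switched, so m is the middle locus and the order is s – m – j.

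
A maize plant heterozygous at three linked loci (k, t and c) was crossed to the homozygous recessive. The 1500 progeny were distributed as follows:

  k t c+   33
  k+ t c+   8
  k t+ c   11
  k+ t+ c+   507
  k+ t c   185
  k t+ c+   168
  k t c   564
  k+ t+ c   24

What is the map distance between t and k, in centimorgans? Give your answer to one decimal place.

24.8 centimorgans

The two most frequent reciprocal classes, k+ t+ c+ and k t c, are the parental types, so the F1 was k+ t+ c+ / k t c.
The two rarest classes, k+ t c+ and k t+ c, are the double crossovers. Comparing them with the parentals, only the t allele has switched, so t is the middle locus and the order is c – t – k.
Crossovers in the t–k interval produce the single-crossover classes k t+ c+ and k+ t c (168 + 185 = 353) plus the double crossovers (19).
RF(t–k) = (353 + 19) / 1500 = 372/1500 = 0.2480 → 24.8 centimorgans.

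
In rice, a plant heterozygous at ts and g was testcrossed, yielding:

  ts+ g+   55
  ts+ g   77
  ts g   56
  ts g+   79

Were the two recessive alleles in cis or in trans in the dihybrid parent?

The two most frequent classes are ts+ g (77) and ts g+ (79); these are the parental (non-recombinant) types.
So the F1 carried ts+ g on one chromosome and ts g+ on the other — the recessive alleles are on opposite chromosomes (trans / repulsion).

trans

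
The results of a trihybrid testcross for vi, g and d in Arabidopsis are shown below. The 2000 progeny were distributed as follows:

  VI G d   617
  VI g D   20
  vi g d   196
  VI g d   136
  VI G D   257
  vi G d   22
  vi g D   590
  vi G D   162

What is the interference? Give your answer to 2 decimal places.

The two most frequent reciprocal classes, VI G d and vi g D, are the parental types, so the F1 was VI G d / vi g D.
The two rarest classes, vi G d and VI g D, are the double crossovers. Comparing them with the parentals, only the vi allele has switched, so vi is the middle locus and the order is g – vi – d.
g–vi: (298 + 42)/2000 = 0.1700; vi–d: (453 + 42)/2000 = 0.2475.
Expected DCO frequency = 0.1700 × 0.2475 ≈ 0.04208; observed = 42/2000 ≈ 0.02100.
Coefficient of coincidence = 0.02100/0.04208 ≈ 0.50; interference = 1 − 0.50 = 0.50.

0.50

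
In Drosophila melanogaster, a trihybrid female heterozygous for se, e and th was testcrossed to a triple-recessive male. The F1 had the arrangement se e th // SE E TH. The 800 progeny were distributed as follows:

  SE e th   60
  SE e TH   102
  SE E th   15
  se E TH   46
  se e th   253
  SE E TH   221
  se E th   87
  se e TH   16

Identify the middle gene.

The two rarest classes, se e TH and SE E th, are the double crossovers. Comparing them with the parentals, only the th allele has switched, so th is the middle locus and the order is e – th – se.

th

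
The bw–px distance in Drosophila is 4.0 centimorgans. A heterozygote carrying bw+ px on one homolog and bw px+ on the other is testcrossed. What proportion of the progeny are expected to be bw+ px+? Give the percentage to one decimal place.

A map distance of 4.0 centimorgans corresponds to a recombination frequency of 0.040.
The F1 is bw+ px / bw px+, so bw+ px+ is a recombinant gamete class with expected frequency r/2 = 0.040/2 = 0.0200.
That is 0.0200 = 2.0% of the progeny.

2.0%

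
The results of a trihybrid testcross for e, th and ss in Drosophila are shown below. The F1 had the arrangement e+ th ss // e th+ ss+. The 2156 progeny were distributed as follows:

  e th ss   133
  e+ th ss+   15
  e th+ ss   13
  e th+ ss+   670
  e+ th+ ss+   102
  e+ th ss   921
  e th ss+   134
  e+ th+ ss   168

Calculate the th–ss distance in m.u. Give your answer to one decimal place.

15.3 m.u.

The two rarest classes, e+ th ss+ and e th+ ss, are the double crossovers. Comparing them with the parentals, only the ss allele has switched, so ss is the middle locus and the order is e – ss – th.
Crossovers in the ss–th interval produce the single-crossover classes e+ th+ ss and e th ss+ (168 + 134 = 302) plus the double crossovers (28).
RF(ss–th) = (302 + 28) / 2156 = 330/2156 = 0.1531 → 15.3 m.u.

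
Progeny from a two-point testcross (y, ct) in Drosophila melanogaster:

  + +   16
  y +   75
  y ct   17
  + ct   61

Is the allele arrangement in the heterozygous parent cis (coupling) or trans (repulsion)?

The two most frequent classes are + ct (61) and y + (75); these are the parental (non-recombinant) types.
So the F1 carried + ct on one chromosome and y + on the other — the recessive alleles are on opposite chromosomes (trans / repulsion).

trans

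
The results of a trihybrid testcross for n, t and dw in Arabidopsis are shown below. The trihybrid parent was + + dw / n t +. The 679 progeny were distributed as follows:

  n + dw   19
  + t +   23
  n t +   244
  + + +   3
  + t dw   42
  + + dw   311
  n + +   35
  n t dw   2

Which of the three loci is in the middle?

dw

The two rarest classes, + + + and n t dw, are the double crossovers. Comparing them with the parentals, only the dw allele has switched, so dw is the middle locus and the order is t – dw – n.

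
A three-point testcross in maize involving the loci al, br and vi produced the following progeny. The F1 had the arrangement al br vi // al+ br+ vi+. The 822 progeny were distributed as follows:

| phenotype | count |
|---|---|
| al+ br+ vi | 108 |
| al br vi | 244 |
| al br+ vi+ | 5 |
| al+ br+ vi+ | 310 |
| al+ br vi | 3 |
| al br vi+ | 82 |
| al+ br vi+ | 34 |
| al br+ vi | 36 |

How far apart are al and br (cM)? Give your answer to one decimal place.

The two rarest classes, al+ br vi and al br+ vi+, are the double crossovers. Comparing them with the parentals, only the al allele has switched, so al is the middle locus and the order is vi – al – br.
Crossovers in the al–br interval produce the single-crossover classes al br+ vi and al+ br vi+ (36 + 34 = 70) plus the double crossovers (8).
RF(al–br) = (70 + 8) / 822 = 78/822 = 0.0949 → 9.5 cM.

9.5 cM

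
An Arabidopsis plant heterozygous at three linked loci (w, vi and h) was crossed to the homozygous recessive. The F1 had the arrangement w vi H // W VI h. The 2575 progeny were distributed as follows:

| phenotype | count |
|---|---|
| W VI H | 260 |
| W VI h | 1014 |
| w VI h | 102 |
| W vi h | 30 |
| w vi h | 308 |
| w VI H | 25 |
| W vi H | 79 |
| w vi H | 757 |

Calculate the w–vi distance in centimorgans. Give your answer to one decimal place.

9.2 centimorgans

The two rarest classes, w VI H and W vi h, are the double crossovers. Comparing them with the parentals, only the vi allele has switched, so vi is the middle locus and the order is h – vi – w.
Crossovers in the vi–w interval produce the single-crossover classes W vi H and w VI h (79 + 102 = 181) plus the double crossovers (55).
RF(vi–w) = (181 + 55) / 2575 = 236/2575 = 0.0917 → 9.2 centimorgans.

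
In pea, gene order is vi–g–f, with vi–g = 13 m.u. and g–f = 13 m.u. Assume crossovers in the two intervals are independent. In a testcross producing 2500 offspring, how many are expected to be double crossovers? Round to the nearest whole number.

Map distances give recombination frequencies of 0.130 and 0.130 for the two intervals.
With no interference, expected double-crossover frequency = 0.130 × 0.130 = 0.01690.
Expected number = 0.01690 × 2500 = 42.25 ≈ 42.

42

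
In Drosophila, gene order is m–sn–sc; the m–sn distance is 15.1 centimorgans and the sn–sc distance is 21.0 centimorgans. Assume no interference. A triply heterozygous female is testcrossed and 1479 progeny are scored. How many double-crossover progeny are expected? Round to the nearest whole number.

Map distances give recombination frequencies of 0.151 and 0.210 for the two intervals.
With no interference, expected double-crossover frequency = 0.151 × 0.210 = 0.03171.
Expected number = 0.03171 × 1479 = 46.90 ≈ 47.

47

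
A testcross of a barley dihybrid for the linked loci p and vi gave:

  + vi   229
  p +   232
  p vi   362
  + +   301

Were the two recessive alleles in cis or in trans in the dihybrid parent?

cis

The two most frequent classes are + + (301) and p vi (362); these are the parental (non-recombinant) types.
So the F1 carried + + on one chromosome and p vi on the other — the recessive alleles are on the same chromosome (cis / coupling).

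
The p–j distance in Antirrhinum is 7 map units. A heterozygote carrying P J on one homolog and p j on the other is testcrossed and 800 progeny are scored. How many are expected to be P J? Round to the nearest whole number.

A map distance of 7 map units corresponds to a recombination frequency of 0.070.
The F1 is P J / p j, so P J is a parental gamete class with expected frequency (1 − r)/2 = 0.930/2 = 0.4650.
Expected number = 0.4650 × 800 = 372.00 ≈ 372.

372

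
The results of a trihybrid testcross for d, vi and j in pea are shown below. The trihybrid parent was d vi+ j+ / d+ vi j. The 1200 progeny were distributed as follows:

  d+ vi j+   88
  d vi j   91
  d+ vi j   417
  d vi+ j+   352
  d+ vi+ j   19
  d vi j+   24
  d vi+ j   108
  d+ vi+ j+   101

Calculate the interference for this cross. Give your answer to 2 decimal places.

The two rarest classes, d vi j+ and d+ vi+ j, are the double crossovers. Comparing them with the parentals, only the vi allele has switched, so vi is the middle locus and the order is j – vi – d.
j–vi: (196 + 43)/1200 = 0.1992; vi–d: (192 + 43)/1200 = 0.1958.
Expected DCO frequency = 0.1992 × 0.1958 ≈ 0.03900; observed = 43/1200 ≈ 0.03583.
Coefficient of coincidence = 0.03583/0.03900 ≈ 0.92; interference = 1 − 0.92 = 0.08.

0.08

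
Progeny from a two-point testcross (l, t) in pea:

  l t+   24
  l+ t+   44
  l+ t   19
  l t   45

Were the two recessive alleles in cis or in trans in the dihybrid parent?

The two most frequent classes are l+ t+ (44) and l t (45); these are the parental (non-recombinant) types.
So the F1 carried l+ t+ on one chromosome and l t on the other — the recessive alleles are on the same chromosome (cis / coupling).

cis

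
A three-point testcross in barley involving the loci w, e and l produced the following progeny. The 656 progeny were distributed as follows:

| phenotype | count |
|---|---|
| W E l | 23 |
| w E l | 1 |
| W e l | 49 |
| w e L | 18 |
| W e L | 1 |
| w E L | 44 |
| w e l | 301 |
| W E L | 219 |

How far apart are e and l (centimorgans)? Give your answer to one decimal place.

6.6 centimorgans

The two most frequent reciprocal classes, W E L and w e l, are the parental types, so the F1 was W E L / w e l.
The two rarest classes, W e L and w E l, are the double crossovers. Comparing them with the parentals, only the e allele has switched, so e is the middle locus and the order is l – e – w.
Crossovers in the l–e interval produce the single-crossover classes W E l and w e L (23 + 18 = 41) plus the double crossovers (2).
RF(l–e) = (41 + 2) / 656 = 43/656 = 0.0655 → 6.6 centimorgans.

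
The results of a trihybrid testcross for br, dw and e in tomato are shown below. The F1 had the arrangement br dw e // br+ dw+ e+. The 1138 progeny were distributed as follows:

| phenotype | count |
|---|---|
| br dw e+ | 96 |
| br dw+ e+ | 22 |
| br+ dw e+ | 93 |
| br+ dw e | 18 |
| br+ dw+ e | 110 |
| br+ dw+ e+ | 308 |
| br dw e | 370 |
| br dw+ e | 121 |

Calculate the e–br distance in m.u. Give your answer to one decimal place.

21.6 m.u.

The two rarest classes, br+ dw e and br dw+ e+, are the double crossovers. Comparing them with the parentals, only the br allele has switched, so br is the middle locus and the order is dw – br – e.
Crossovers in the br–e interval produce the single-crossover classes br dw e+ and br+ dw+ e (96 + 110 = 206) plus the double crossovers (40).
RF(br–e) = (206 + 40) / 1138 = 246/1138 = 0.2162 → 21.6 m.u.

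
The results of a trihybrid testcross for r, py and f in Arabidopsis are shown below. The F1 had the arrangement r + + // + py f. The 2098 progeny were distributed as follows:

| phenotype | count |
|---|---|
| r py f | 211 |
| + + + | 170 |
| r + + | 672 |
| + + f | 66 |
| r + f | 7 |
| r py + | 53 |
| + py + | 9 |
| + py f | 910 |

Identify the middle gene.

f

The two rarest classes, r + f and + py +, are the double crossovers. Comparing them with the parentals, only the f allele has switched, so f is the middle locus and the order is py – f – r.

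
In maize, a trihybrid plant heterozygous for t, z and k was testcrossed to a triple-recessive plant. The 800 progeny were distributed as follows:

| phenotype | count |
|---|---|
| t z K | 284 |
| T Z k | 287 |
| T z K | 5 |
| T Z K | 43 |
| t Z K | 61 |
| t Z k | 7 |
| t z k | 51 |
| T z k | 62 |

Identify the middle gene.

t

The two most frequent reciprocal classes, t z K and T Z k, are the parental types, so the F1 was t z K / T Z k.
The two rarest classes, T z K and t Z k, are the double crossovers. Comparing them with the parentals, only the t allele has switched, so t is the middle locus and the order is z – t – k.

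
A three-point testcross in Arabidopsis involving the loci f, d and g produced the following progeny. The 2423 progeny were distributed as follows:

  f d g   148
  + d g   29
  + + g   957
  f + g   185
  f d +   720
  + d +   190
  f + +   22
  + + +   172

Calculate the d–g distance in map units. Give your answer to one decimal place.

15.3 map units

The two most frequent reciprocal classes, + + g and f d +, are the parental types, so the F1 was + + g / f d +.
The two rarest classes, + d g and f + +, are the double crossovers. Comparing them with the parentals, only the d allele has switched, so d is the middle locus and the order is g – d – f.
Crossovers in the g–d interval produce the single-crossover classes + + + and f d g (172 + 148 = 320) plus the double crossovers (51).
RF(g–d) = (320 + 51) / 2423 = 371/2423 = 0.1531 → 15.3 map units.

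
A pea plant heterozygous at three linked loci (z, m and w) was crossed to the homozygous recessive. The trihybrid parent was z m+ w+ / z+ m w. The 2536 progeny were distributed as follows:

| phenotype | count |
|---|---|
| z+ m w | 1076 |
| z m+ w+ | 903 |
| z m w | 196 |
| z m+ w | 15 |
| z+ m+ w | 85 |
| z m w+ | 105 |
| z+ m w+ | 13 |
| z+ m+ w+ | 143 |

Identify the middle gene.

The two rarest classes, z m+ w and z+ m w+, are the double crossovers. Comparing them with the parentals, only the w allele has switched, so w is the middle locus and the order is z – w – m.

w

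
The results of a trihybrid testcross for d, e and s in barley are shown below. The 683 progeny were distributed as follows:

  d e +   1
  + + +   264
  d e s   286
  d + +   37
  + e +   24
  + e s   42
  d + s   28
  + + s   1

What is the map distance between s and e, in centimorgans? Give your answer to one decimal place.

7.9 centimorgans

The two most frequent reciprocal classes, + + + and d e s, are the parental types, so the F1 was + + + / d e s.
The two rarest classes, + + s and d e +, are the double crossovers. Comparing them with the parentals, only the s allele has switched, so s is the middle locus and the order is e – s – d.
Crossovers in the e–s interval produce the single-crossover classes + e + and d + s (24 + 28 = 52) plus the double crossovers (2).
RF(e–s) = (52 + 2) / 683 = 54/683 = 0.0791 → 7.9 centimorgans.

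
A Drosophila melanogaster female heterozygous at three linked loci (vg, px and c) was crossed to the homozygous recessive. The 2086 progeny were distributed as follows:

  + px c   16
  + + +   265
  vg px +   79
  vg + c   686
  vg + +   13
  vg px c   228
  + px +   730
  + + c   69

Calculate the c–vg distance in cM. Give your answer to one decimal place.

8.5 cM

The two most frequent reciprocal classes, vg + c and + px +, are the parental types, so the F1 was vg + c / + px +.
The two rarest classes, vg + + and + px c, are the double crossovers. Comparing them with the parentals, only the c allele has switched, so c is the middle locus and the order is vg – c – px.
Crossovers in the vg–c interval produce the single-crossover classes + + c and vg px + (69 + 79 = 148) plus the double crossovers (29).
RF(vg–c) = (148 + 29) / 2086 = 177/2086 = 0.0849 → 8.5 cM.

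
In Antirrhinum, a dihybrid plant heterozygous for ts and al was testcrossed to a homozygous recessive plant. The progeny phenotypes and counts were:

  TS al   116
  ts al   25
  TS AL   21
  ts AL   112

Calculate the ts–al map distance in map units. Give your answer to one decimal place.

16.8 map units

The two most frequent classes, TS al (116) and ts AL (112), are the parental types, so the F1 was TS al / ts AL.
The recombinant classes are TS AL and ts al: 21 + 25 = 46.
Recombination frequency = 46/274 = 0.1679 ≈ 16.8%, i.e. 16.8 map units.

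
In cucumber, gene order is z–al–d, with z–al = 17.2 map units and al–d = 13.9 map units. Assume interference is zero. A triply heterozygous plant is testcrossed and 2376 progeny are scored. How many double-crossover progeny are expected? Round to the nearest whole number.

57

Map distances give recombination frequencies of 0.172 and 0.139 for the two intervals.
With no interference, expected double-crossover frequency = 0.172 × 0.139 = 0.02391.
Expected number = 0.02391 × 2376 = 56.81 ≈ 57.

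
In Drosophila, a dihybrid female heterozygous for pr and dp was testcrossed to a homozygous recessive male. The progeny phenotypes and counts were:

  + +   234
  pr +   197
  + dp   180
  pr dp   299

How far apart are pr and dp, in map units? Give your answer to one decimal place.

The two most frequent classes, + + (234) and pr dp (299), are the parental types, so the F1 was + + / pr dp.
The recombinant classes are + dp and pr +: 180 + 197 = 377.
Recombination frequency = 377/910 = 0.4143 ≈ 41.4%, i.e. 41.4 map units.

41.4 map units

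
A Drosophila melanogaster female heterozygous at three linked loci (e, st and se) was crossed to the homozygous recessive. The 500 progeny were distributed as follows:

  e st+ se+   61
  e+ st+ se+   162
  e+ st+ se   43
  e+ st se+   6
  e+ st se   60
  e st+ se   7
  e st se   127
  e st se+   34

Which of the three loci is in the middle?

st

The two most frequent reciprocal classes, e+ st+ se+ and e st se, are the parental types, so the F1 was e+ st+ se+ / e st se.
The two rarest classes, e+ st se+ and e st+ se, are the double crossovers. Comparing them with the parentals, only the st allele has switched, so st is the middle locus and the order is se – st – e.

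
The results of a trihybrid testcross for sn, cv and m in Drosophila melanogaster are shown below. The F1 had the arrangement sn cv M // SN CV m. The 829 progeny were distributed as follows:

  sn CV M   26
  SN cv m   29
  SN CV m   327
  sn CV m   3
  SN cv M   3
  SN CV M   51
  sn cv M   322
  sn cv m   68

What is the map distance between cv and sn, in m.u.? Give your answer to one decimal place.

7.4 m.u.

The two rarest classes, SN cv M and sn CV m, are the double crossovers. Comparing them with the parentals, only the sn allele has switched, so sn is the middle locus and the order is cv – sn – m.
Crossovers in the cv–sn interval produce the single-crossover classes sn CV M and SN cv m (26 + 29 = 55) plus the double crossovers (6).
RF(cv–sn) = (55 + 6) / 829 = 61/829 = 0.0736 → 7.4 m.u.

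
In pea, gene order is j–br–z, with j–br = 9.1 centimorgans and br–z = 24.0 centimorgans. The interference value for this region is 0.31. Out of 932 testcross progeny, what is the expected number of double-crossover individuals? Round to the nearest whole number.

14

Map distances give recombination frequencies of 0.091 and 0.240 for the two intervals.
With interference 0.31 (so coincidence = 0.69), expected double-crossover frequency = 0.091 × 0.240 × 0.69 = 0.01507.
Expected number = 0.01507 × 932 = 14.04 ≈ 14.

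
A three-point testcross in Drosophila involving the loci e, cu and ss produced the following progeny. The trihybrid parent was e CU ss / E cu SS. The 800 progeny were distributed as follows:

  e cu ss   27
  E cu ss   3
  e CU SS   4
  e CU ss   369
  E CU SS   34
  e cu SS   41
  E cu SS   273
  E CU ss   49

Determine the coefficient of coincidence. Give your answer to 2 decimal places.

The two rarest classes, e CU SS and E cu ss, are the double crossovers. Comparing them with the parentals, only the ss allele has switched, so ss is the middle locus and the order is cu – ss – e.
cu–ss: (61 + 7)/800 = 0.0850; ss–e: (90 + 7)/800 = 0.1212.
Expected DCO frequency = 0.0850 × 0.1212 ≈ 0.01030; observed = 7/800 ≈ 0.00875.
Coefficient of coincidence = 0.00875/0.01030 ≈ 0.85.

0.85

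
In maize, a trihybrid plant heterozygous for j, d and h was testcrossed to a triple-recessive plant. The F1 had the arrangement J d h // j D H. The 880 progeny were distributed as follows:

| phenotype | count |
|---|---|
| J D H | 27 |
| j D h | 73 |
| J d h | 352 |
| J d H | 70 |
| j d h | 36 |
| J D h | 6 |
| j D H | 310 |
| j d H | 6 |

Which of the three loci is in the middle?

The two rarest classes, J D h and j d H, are the double crossovers. Comparing them with the parentals, only the d allele has switched, so d is the middle locus and the order is j – d – h.

d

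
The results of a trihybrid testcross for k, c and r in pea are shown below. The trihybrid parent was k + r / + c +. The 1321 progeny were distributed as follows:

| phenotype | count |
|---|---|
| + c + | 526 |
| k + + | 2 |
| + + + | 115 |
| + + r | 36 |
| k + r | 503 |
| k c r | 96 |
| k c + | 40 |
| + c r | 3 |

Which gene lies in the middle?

r

The two rarest classes, k + + and + c r, are the double crossovers. Comparing them with the parentals, only the r allele has switched, so r is the middle locus and the order is c – r – k.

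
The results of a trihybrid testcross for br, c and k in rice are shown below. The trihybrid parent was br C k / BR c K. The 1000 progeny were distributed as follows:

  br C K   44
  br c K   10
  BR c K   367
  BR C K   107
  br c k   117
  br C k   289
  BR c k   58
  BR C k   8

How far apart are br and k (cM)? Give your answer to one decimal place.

The two rarest classes, BR C k and br c K, are the double crossovers. Comparing them with the parentals, only the br allele has switched, so br is the middle locus and the order is k – br – c.
Crossovers in the k–br interval produce the single-crossover classes br C K and BR c k (44 + 58 = 102) plus the double crossovers (18).
RF(k–br) = (102 + 18) / 1000 = 120/1000 = 0.1200 → 12.0 cM.

12.0 cM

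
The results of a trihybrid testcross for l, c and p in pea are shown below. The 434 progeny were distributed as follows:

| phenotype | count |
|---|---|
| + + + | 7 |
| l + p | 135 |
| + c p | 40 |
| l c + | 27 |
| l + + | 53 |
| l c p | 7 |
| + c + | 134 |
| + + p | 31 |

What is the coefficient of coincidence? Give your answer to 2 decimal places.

The two most frequent reciprocal classes, l + p and + c +, are the parental types, so the F1 was l + p / + c +.
The two rarest classes, l c p and + + +, are the double crossovers. Comparing them with the parentals, only the c allele has switched, so c is the middle locus and the order is p – c – l.
p–c: (93 + 14)/434 = 0.2465; c–l: (58 + 14)/434 = 0.1659.
Expected DCO frequency = 0.2465 × 0.1659 ≈ 0.04089; observed = 14/434 ≈ 0.03226.
Coefficient of coincidence = 0.03226/0.04089 ≈ 0.79.

0.79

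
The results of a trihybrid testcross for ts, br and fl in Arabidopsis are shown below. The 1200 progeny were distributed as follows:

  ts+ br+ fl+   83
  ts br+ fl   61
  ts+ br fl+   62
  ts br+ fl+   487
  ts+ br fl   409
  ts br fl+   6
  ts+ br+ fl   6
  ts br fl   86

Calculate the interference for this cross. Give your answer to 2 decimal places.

The two most frequent reciprocal classes, ts+ br fl and ts br+ fl+, are the parental types, so the F1 was ts+ br fl / ts br+ fl+.
The two rarest classes, ts+ br+ fl and ts br fl+, are the double crossovers. Comparing them with the parentals, only the br allele has switched, so br is the middle locus and the order is ts – br – fl.
ts–br: (169 + 12)/1200 = 0.1508; br–fl: (123 + 12)/1200 = 0.1125.
Expected DCO frequency = 0.1508 × 0.1125 ≈ 0.01697; observed = 12/1200 ≈ 0.01000.
Coefficient of coincidence = 0.01000/0.01697 ≈ 0.59; interference = 1 − 0.59 = 0.41.

0.41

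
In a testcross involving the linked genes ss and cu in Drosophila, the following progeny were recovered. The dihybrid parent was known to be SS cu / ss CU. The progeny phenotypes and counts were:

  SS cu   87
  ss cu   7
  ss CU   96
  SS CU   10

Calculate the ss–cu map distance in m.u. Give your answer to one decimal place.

8.5 m.u.

The recombinant classes are SS CU and ss cu: 10 + 7 = 17.
Recombination frequency = 17/200 = 0.0850 ≈ 8.5%, i.e. 8.5 m.u.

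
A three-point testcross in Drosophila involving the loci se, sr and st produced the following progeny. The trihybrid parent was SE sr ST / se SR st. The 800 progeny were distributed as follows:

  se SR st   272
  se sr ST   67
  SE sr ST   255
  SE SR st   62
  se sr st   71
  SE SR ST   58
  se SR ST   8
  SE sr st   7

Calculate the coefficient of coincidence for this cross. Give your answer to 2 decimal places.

0.58

The two rarest classes, SE sr st and se SR ST, are the double crossovers. Comparing them with the parentals, only the st allele has switched, so st is the middle locus and the order is sr – st – se.
sr–st: (129 + 15)/800 = 0.1800; st–se: (129 + 15)/800 = 0.1800.
Expected DCO frequency = 0.1800 × 0.1800 ≈ 0.03240; observed = 15/800 ≈ 0.01875.
Coefficient of coincidence = 0.01875/0.03240 ≈ 0.58.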